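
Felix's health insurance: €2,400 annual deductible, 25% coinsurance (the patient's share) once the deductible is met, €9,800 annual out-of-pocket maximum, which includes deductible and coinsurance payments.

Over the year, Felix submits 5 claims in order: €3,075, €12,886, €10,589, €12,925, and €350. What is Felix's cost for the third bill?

€2,647.25

Claim 1 (€3,075): deductible takes €2,400, €675 remains; 25% of €675 = €168.75. Patient owes €2,568.75 (running OOP €2,568.75).
Claim 2 (€12,886): deductible already satisfied, so patient's share is 25% × €12,886 = €3,221.50. Patient owes €3,221.50 (running OOP €5,790.25).
Claim 3 (€10,589): 25% coinsurance on €10,589 = €2,647.25. Cost to patient: €2,647.25. OOP to date €8,437.50.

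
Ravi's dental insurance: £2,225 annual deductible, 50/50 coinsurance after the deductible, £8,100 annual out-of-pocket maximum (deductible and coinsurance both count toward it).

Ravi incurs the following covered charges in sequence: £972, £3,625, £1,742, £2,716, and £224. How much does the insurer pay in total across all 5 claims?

£3,527

#1 (£972): entire amount goes to the deductible. Cost to patient: £972. OOP to date £972. Insurer: £972 − £972 = £0.
#2 (£3,625): £1,253 to deductible, leaving £2,372; patient's 50% is £1,186. Cost to patient: £2,439. OOP to date £3,411. Plan pays £3,625 − £2,439 = £1,186.
#3 (£1,742): 50% coinsurance on £1,742 = £871. Patient pays £871; OOP now £4,282. Plan pays £1,742 − £871 = £871.
#4 (£2,716): 50% coinsurance on £2,716 = £1,358. Cost to patient: £1,358. OOP to date £5,640. Plan pays £2,716 − £1,358 = £1,358.
#5 (£224): 50% coinsurance on £224 = £112. Cost to patient: £112. OOP to date £5,752. Insurer: £224 − £112 = £112.
Insurer total = bills − patient's total = £9,279 − £5,752 = £3,527.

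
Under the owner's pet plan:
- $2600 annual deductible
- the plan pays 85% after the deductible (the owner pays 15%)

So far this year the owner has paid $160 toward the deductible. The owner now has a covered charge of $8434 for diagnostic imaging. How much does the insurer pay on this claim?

$5094.90

$160 of the $2600 deductible is already met, leaving $2440.
That leaves $8434 − $2440 = $5994 for coinsurance.
15% of $5994 = $899.10 falls to the owner.
Owner responsibility: $2440 + $899.10 = $3339.10.
The insurer covers the remainder: $8434 − $3339.10 = $5094.90.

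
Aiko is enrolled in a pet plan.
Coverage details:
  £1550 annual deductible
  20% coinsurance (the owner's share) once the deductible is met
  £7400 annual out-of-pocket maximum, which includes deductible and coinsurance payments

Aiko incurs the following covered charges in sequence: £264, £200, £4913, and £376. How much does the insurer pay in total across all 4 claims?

£3362.40

Claim 1 (£264): entire amount goes to the deductible. Cost to owner: £264. OOP to date £264. Plan pays £264 − £264 = £0.
Claim 2 (£200): all of it applies to the deductible. Owner pays £200; OOP now £464. Insurer: £200 − £200 = £0.
Claim 3 (£4913): £1086 to deductible, leaving £3827; owner's 20% is £765.40. Cost to owner: £1851.40. OOP to date £2315.40. Insurer: £4913 − £1851.40 = £3061.60.
Claim 4 (£376): deductible already satisfied, so owner's share is 20% × £376 = £75.20. Owner pays £75.20; OOP now £2390.60. Insurer: £376 − £75.20 = £300.80.
Insurer total = bills − owner's total = £5753 − £2390.60 = £3362.40.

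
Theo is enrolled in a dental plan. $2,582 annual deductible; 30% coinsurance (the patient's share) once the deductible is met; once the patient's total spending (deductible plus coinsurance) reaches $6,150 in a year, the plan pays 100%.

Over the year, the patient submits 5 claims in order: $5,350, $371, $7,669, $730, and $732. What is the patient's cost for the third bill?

$2,300.70

Claim 1 ($5,350): deductible takes $2,582, $2,768 remains; patient's 30% is $830.40. Cost to patient: $3,412.40. OOP to date $3,412.40.
Claim 2 ($371): 30% coinsurance on $371 = $111.30. Patient owes $111.30 (running OOP $3,523.70).
Claim 3 ($7,669): deductible already satisfied, so patient's share is 30% × $7,669 = $2,300.70. Patient pays $2,300.70; OOP now $5,824.40.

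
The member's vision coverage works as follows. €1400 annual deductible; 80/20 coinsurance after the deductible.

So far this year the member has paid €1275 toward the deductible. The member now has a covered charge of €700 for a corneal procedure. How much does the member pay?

€240

€1275 of the €1400 deductible is already met, leaving €125.
The remaining €575 (= €700 − €125) moves to coinsurance.
Coinsurance: €575 × 20% = €115.
That puts the member's cost at €125 + €115 = €240.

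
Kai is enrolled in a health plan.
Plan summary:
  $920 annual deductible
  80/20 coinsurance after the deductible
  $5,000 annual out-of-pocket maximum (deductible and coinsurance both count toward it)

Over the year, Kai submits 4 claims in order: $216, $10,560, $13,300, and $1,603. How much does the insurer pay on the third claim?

$11,191.20

Bill 1, $216: fully absorbed by the deductible. Patient owes $216 (running OOP $216). Insurer: $216 − $216 = $0.
Bill 2, $10,560: $704 to deductible, leaving $9,856; 20% of $9,856 = $1,971.20. Patient pays $2,675.20; OOP now $2,891.20. Plan pays $10,560 − $2,675.20 = $7,884.80.
Bill 3, $13,300: 20% coinsurance on $13,300 = $2,660. Adding that to $2,891.20 gives $5,551.20, past the $5,000 cap; patient pays only $5,000 − $2,891.20 = $2,108.80. Insurer: $13,300 − $2,108.80 = $11,191.20.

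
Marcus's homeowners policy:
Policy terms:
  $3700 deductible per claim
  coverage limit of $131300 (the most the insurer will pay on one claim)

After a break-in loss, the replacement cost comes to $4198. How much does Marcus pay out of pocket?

$3700

After the deductible, $4198 − $3700 = $498 remains.
$498 is within the $131300 limit, so the insurer pays $498.
The homeowner bears the rest of the original loss: $4198 − $498 = $3700.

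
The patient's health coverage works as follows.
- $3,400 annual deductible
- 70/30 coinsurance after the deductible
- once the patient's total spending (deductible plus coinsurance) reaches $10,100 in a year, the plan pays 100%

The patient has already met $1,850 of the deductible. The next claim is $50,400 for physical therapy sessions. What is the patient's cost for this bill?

Deductible still to meet: $3,400 − $1,850 = $1,550.
After the $1,550 deductible portion, $50,400 − $1,550 = $48,850 is subject to coinsurance.
Patient's 30% share of $48,850 is $14,655.
That puts the patient's cost at $1,550 + $14,655 = $16,205 before any cap.
Year-to-date out-of-pocket would reach $1,850 + $16,205 = $18,055, above the $10,100 maximum, so the patient pays only $10,100 − $1,850 = $8,250.

$8,250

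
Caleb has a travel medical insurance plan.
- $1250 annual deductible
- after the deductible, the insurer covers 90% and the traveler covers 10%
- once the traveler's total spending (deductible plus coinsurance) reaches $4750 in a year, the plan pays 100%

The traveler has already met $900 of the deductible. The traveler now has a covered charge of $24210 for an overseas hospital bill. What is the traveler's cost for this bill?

Remaining deductible: $1250 − $900 = $350.
That leaves $24210 − $350 = $23860 for coinsurance.
10% of $23860 = $2386 falls to the traveler.
That puts the traveler's cost at $350 + $2386 = $2736 before any cap.
Total out-of-pocket so far would be $900 + $2736 = $3636, below the $4750 cap — no reduction.

$2736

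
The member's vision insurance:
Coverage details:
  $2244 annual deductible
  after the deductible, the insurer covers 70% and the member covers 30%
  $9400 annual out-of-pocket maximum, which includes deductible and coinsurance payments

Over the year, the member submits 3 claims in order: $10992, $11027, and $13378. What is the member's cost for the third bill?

Claim 1 ($10992): $2244 finishes the deductible; $8748 goes to coinsurance; 30% of $8748 = $2624.40. Cost to member: $4868.40. OOP to date $4868.40.
Claim 2 ($11027): deductible already satisfied, so member's share is 30% × $11027 = $3308.10. Member owes $3308.10 (running OOP $8176.50).
Claim 3 ($13378): deductible met; 30% of $13378 = $4013.40. OOP would hit $12189.90 > $9400, so the cap limits the member to $9400 − $8176.50 = $1223.50.

$1223.50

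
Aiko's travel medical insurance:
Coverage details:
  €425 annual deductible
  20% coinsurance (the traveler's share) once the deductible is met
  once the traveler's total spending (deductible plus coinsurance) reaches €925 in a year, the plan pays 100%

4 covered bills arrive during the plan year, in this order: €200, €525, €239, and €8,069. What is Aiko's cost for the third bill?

€47.80

Claim 1 — €200: entire amount goes to the deductible. Traveler pays €200; OOP now €200.
Claim 2 — €525: €225 to deductible, leaving €300; traveler's 20% is €60. Traveler pays €285; OOP now €485.
Claim 3 — €239: deductible already satisfied, so traveler's share is 20% × €239 = €47.80. Traveler pays €47.80; OOP now €532.80.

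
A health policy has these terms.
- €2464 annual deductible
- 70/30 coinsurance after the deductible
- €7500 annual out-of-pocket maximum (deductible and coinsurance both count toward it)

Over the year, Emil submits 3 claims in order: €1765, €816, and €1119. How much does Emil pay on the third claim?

Claim 1 — €1765: fully absorbed by the deductible. Patient pays €1765; OOP now €1765.
Claim 2 — €816: deductible takes €699, €117 remains; patient's 30% is €35.10. Patient owes €734.10 (running OOP €2499.10).
Claim 3 — €1119: 30% coinsurance on €1119 = €335.70. Cost to patient: €335.70. OOP to date €2834.80.

€335.70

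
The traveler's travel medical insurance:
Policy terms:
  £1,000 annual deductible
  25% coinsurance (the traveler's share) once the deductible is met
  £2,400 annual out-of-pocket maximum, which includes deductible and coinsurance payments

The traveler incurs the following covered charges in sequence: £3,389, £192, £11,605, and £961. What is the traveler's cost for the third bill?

£754.75

Claim 1 — £3,389: £1,000 to deductible, leaving £2,389; traveler's 25% is £597.25. Traveler pays £1,597.25; OOP now £1,597.25.
Claim 2 — £192: deductible already satisfied, so traveler's share is 25% × £192 = £48. Cost to traveler: £48. OOP to date £1,645.25.
Claim 3 — £11,605: deductible met; 25% of £11,605 = £2,901.25. OOP would hit £4,546.50 > £2,400, so the cap limits the traveler to £2,400 − £1,645.25 = £754.75.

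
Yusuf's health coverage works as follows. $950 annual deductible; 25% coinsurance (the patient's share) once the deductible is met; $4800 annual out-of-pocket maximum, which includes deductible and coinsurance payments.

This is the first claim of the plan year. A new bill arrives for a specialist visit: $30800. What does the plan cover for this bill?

Deductible not yet touched, so the first $950 of the bill goes to the deductible.
After the $950 deductible portion, $30800 − $950 = $29850 is subject to coinsurance.
25% of $29850 = $7462.50 falls to the patient.
So the patient owes $950 + $7462.50 = $8412.50 before any cap.
That would bring total out-of-pocket to $8412.50, past the $4800 cap. The patient is capped at $4800 − $0 = $4800 on this claim.
The insurer covers the remainder: $30800 − $4800 = $26000.

$26000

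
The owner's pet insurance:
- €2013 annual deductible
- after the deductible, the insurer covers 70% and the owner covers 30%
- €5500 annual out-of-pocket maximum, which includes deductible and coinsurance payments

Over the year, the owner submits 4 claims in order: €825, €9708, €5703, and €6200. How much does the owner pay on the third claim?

€931

Claim 1 — €825: fully absorbed by the deductible. Owner owes €825 (running OOP €825).
Claim 2 — €9708: €1188 finishes the deductible; €8520 goes to coinsurance; 30% of €8520 = €2556. Cost to owner: €3744. OOP to date €4569.
Claim 3 — €5703: deductible already satisfied, so owner's share is 30% × €5703 = €1710.90. That would push OOP to €6279.90, over the €5500 cap, so owner pays €5500 − €4569 = €931.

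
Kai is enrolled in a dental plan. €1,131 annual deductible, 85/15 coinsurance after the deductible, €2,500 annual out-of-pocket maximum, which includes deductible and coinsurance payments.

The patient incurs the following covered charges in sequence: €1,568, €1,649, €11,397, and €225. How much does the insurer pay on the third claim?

€10,340.90

Bill 1, €1,568: deductible takes €1,131, €437 remains; coinsurance €437 × 15% = €65.55. Patient owes €1,196.55 (running OOP €1,196.55). Plan pays €1,568 − €1,196.55 = €371.45.
Bill 2, €1,649: deductible already satisfied, so patient's share is 15% × €1,649 = €247.35. Patient pays €247.35; OOP now €1,443.90. Insurer: €1,649 − €247.35 = €1,401.65.
Bill 3, €11,397: deductible met; 15% of €11,397 = €1,709.55. That would push OOP to €3,153.45, over the €2,500 cap, so patient pays €2,500 − €1,443.90 = €1,056.10. Insurer: €11,397 − €1,056.10 = €10,340.90.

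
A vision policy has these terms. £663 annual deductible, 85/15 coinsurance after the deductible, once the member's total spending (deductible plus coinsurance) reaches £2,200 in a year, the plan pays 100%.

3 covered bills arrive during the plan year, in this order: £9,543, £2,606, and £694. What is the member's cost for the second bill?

Bill 1, £9,543: £663 to deductible, leaving £8,880; coinsurance £8,880 × 15% = £1,332. Cost to member: £1,995. OOP to date £1,995.
Bill 2, £2,606: deductible met; 15% of £2,606 = £390.90. OOP would hit £2,385.90 > £2,200, so the cap limits the member to £2,200 − £1,995 = £205.

£205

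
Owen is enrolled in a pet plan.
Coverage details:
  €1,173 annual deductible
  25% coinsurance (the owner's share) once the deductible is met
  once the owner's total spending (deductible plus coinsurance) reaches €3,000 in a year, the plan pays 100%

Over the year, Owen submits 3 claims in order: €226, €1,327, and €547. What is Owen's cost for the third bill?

Claim 1 (€226): entire amount goes to the deductible. Owner owes €226 (running OOP €226).
Claim 2 (€1,327): deductible takes €947, €380 remains; owner's 25% is €95. Cost to owner: €1,042. OOP to date €1,268.
Claim 3 (€547): deductible met; 25% of €547 = €136.75. Owner pays €136.75; OOP now €1,404.75.

€136.75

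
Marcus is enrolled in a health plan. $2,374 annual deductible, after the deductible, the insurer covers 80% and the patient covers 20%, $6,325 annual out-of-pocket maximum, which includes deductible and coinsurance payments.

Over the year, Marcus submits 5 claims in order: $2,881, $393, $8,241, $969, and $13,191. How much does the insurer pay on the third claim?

Claim 1 ($2,881): $2,374 to deductible, leaving $507; 20% of $507 = $101.40. Cost to patient: $2,475.40. OOP to date $2,475.40. Plan pays $2,881 − $2,475.40 = $405.60.
Claim 2 ($393): 20% coinsurance on $393 = $78.60. Patient pays $78.60; OOP now $2,554. Plan pays $393 − $78.60 = $314.40.
Claim 3 ($8,241): deductible met; 20% of $8,241 = $1,648.20. Patient owes $1,648.20 (running OOP $4,202.20). Insurer: $8,241 − $1,648.20 = $6,592.80.

$6,592.80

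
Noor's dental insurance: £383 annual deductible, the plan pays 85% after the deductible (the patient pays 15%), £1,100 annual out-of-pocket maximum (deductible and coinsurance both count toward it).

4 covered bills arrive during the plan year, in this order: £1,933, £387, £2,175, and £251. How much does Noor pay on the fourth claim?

Claim 1 (£1,933): £383 to deductible, leaving £1,550; patient's 15% is £232.50. Cost to patient: £615.50. OOP to date £615.50.
Claim 2 (£387): deductible met; 15% of £387 = £58.05. Cost to patient: £58.05. OOP to date £673.55.
Claim 3 (£2,175): 15% coinsurance on £2,175 = £326.25. Cost to patient: £326.25. OOP to date £999.80.
Claim 4 (£251): 15% coinsurance on £251 = £37.65. Patient owes £37.65 (running OOP £1,037.45).

£37.65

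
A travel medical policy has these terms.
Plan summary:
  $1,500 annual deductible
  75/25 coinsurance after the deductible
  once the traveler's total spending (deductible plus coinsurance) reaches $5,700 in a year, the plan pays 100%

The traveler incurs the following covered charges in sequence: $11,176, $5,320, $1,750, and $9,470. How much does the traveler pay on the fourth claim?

Claim 1 — $11,176: deductible takes $1,500, $9,676 remains; coinsurance $9,676 × 25% = $2,419. Cost to traveler: $3,919. OOP to date $3,919.
Claim 2 — $5,320: 25% coinsurance on $5,320 = $1,330. Traveler pays $1,330; OOP now $5,249.
Claim 3 — $1,750: 25% coinsurance on $1,750 = $437.50. Cost to traveler: $437.50. OOP to date $5,686.50.
Claim 4 — $9,470: deductible already satisfied, so traveler's share is 25% × $9,470 = $2,367.50. OOP would hit $8,054 > $5,700, so the cap limits the traveler to $5,700 − $5,686.50 = $13.50.

$13.50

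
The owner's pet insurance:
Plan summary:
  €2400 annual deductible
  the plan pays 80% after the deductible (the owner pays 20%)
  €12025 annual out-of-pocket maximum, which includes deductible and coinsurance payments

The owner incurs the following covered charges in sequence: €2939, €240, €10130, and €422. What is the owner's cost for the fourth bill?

€84.40

#1 (€2939): €2400 finishes the deductible; €539 goes to coinsurance; coinsurance €539 × 20% = €107.80. Owner pays €2507.80; OOP now €2507.80.
#2 (€240): deductible already satisfied, so owner's share is 20% × €240 = €48. Cost to owner: €48. OOP to date €2555.80.
#3 (€10130): deductible met; 20% of €10130 = €2026. Owner owes €2026 (running OOP €4581.80).
#4 (€422): deductible already satisfied, so owner's share is 20% × €422 = €84.40. Cost to owner: €84.40. OOP to date €4666.20.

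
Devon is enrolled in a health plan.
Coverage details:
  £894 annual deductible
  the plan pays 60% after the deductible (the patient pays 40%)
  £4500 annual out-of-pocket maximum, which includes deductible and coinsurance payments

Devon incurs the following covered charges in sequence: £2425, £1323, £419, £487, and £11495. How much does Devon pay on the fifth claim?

Bill 1, £2425: £894 to deductible, leaving £1531; patient's 40% is £612.40. Patient pays £1506.40; OOP now £1506.40.
Bill 2, £1323: 40% coinsurance on £1323 = £529.20. Patient owes £529.20 (running OOP £2035.60).
Bill 3, £419: deductible met; 40% of £419 = £167.60. Patient pays £167.60; OOP now £2203.20.
Bill 4, £487: deductible met; 40% of £487 = £194.80. Patient pays £194.80; OOP now £2398.
Bill 5, £11495: 40% coinsurance on £11495 = £4598. Adding that to £2398 gives £6996, past the £4500 cap; patient pays only £4500 − £2398 = £2102.

£2102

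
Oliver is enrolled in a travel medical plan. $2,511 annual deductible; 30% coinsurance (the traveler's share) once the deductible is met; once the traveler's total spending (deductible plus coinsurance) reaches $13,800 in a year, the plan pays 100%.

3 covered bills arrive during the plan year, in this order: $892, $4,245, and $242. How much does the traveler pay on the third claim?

$72.60

Claim 1 — $892: all of it applies to the deductible. Traveler pays $892; OOP now $892.
Claim 2 — $4,245: deductible takes $1,619, $2,626 remains; 30% of $2,626 = $787.80. Traveler pays $2,406.80; OOP now $3,298.80.
Claim 3 — $242: 30% coinsurance on $242 = $72.60. Traveler pays $72.60; OOP now $3,371.40.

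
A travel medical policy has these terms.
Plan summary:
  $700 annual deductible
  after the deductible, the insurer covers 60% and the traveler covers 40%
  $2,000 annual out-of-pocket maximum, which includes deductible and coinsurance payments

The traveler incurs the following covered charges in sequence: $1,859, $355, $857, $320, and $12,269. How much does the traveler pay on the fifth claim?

$223.60

Bill 1, $1,859: deductible takes $700, $1,159 remains; 40% of $1,159 = $463.60. Traveler pays $1,163.60; OOP now $1,163.60.
Bill 2, $355: deductible already satisfied, so traveler's share is 40% × $355 = $142. Traveler owes $142 (running OOP $1,305.60).
Bill 3, $857: deductible met; 40% of $857 = $342.80. Traveler pays $342.80; OOP now $1,648.40.
Bill 4, $320: deductible already satisfied, so traveler's share is 40% × $320 = $128. Traveler pays $128; OOP now $1,776.40.
Bill 5, $12,269: deductible already satisfied, so traveler's share is 40% × $12,269 = $4,907.60. OOP would hit $6,684 > $2,000, so the cap limits the traveler to $2,000 − $1,776.40 = $223.60.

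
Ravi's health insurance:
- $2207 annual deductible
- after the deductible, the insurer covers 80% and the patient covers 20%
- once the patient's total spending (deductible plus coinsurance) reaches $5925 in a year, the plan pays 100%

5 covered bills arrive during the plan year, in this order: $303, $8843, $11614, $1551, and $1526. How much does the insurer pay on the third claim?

$9291.20

#1 ($303): fully absorbed by the deductible. Patient pays $303; OOP now $303. Plan pays $303 − $303 = $0.
#2 ($8843): $1904 to deductible, leaving $6939; 20% of $6939 = $1387.80. Patient owes $3291.80 (running OOP $3594.80). Insurer: $8843 − $3291.80 = $5551.20.
#3 ($11614): deductible met; 20% of $11614 = $2322.80. Cost to patient: $2322.80. OOP to date $5917.60. Plan pays $11614 − $2322.80 = $9291.20.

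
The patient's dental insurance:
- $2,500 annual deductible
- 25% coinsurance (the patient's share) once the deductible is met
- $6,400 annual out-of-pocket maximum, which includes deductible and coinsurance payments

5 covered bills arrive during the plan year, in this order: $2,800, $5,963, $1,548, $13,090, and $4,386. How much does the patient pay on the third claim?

$387

Claim 1 ($2,800): $2,500 finishes the deductible; $300 goes to coinsurance; coinsurance $300 × 25% = $75. Patient pays $2,575; OOP now $2,575.
Claim 2 ($5,963): deductible already satisfied, so patient's share is 25% × $5,963 = $1,490.75. Patient pays $1,490.75; OOP now $4,065.75.
Claim 3 ($1,548): 25% coinsurance on $1,548 = $387. Patient pays $387; OOP now $4,452.75.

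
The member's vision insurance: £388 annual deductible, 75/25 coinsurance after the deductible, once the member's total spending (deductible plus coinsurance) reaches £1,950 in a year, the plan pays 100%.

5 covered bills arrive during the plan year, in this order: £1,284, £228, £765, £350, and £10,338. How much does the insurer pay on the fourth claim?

Bill 1, £1,284: £388 finishes the deductible; £896 goes to coinsurance; coinsurance £896 × 25% = £224. Cost to member: £612. OOP to date £612. Insurer: £1,284 − £612 = £672.
Bill 2, £228: 25% coinsurance on £228 = £57. Member pays £57; OOP now £669. Insurer: £228 − £57 = £171.
Bill 3, £765: 25% coinsurance on £765 = £191.25. Member pays £191.25; OOP now £860.25. Insurer: £765 − £191.25 = £573.75.
Bill 4, £350: deductible met; 25% of £350 = £87.50. Cost to member: £87.50. OOP to date £947.75. Insurer: £350 − £87.50 = £262.50.

£262.50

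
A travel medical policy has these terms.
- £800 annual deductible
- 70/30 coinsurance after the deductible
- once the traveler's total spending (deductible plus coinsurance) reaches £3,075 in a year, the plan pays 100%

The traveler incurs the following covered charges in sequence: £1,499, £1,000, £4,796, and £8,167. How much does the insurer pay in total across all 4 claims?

Claim 1 (£1,499): £800 to deductible, leaving £699; traveler's 30% is £209.70. Traveler pays £1,009.70; OOP now £1,009.70. Insurer: £1,499 − £1,009.70 = £489.30.
Claim 2 (£1,000): deductible already satisfied, so traveler's share is 30% × £1,000 = £300. Traveler owes £300 (running OOP £1,309.70). Insurer: £1,000 − £300 = £700.
Claim 3 (£4,796): deductible already satisfied, so traveler's share is 30% × £4,796 = £1,438.80. Cost to traveler: £1,438.80. OOP to date £2,748.50. Plan pays £4,796 − £1,438.80 = £3,357.20.
Claim 4 (£8,167): 30% coinsurance on £8,167 = £2,450.10. That would push OOP to £5,198.60, over the £3,075 cap, so traveler pays £3,075 − £2,748.50 = £326.50. Plan pays £8,167 − £326.50 = £7,840.50.
Insurer total = bills − traveler's total = £15,462 − £3,075 = £12,387.

£12,387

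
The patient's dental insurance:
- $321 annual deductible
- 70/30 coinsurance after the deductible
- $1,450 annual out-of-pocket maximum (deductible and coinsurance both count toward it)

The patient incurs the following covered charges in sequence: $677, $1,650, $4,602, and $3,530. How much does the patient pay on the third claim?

$527.20

#1 ($677): deductible takes $321, $356 remains; patient's 30% is $106.80. Patient pays $427.80; OOP now $427.80.
#2 ($1,650): deductible met; 30% of $1,650 = $495. Patient owes $495 (running OOP $922.80).
#3 ($4,602): deductible met; 30% of $4,602 = $1,380.60. Adding that to $922.80 gives $2,303.40, past the $1,450 cap; patient pays only $1,450 − $922.80 = $527.20.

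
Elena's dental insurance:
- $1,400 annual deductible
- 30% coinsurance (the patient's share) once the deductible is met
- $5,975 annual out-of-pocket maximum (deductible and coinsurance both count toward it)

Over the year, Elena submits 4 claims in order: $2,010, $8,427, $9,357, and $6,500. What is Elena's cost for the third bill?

Bill 1, $2,010: $1,400 finishes the deductible; $610 goes to coinsurance; 30% of $610 = $183. Patient pays $1,583; OOP now $1,583.
Bill 2, $8,427: 30% coinsurance on $8,427 = $2,528.10. Cost to patient: $2,528.10. OOP to date $4,111.10.
Bill 3, $9,357: deductible met; 30% of $9,357 = $2,807.10. Adding that to $4,111.10 gives $6,918.20, past the $5,975 cap; patient pays only $5,975 − $4,111.10 = $1,863.90.

$1,863.90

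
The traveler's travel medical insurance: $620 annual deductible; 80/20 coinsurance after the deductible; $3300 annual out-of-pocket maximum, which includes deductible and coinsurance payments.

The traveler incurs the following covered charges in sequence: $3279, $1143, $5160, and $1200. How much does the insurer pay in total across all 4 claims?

$8129.60

Claim 1 ($3279): $620 finishes the deductible; $2659 goes to coinsurance; coinsurance $2659 × 20% = $531.80. Cost to traveler: $1151.80. OOP to date $1151.80. Plan pays $3279 − $1151.80 = $2127.20.
Claim 2 ($1143): deductible met; 20% of $1143 = $228.60. Cost to traveler: $228.60. OOP to date $1380.40. Insurer: $1143 − $228.60 = $914.40.
Claim 3 ($5160): deductible already satisfied, so traveler's share is 20% × $5160 = $1032. Traveler owes $1032 (running OOP $2412.40). Insurer: $5160 − $1032 = $4128.
Claim 4 ($1200): deductible already satisfied, so traveler's share is 20% × $1200 = $240. Traveler pays $240; OOP now $2652.40. Plan pays $1200 − $240 = $960.
Insurer total = bills − traveler's total = $10782 − $2652.40 = $8129.60.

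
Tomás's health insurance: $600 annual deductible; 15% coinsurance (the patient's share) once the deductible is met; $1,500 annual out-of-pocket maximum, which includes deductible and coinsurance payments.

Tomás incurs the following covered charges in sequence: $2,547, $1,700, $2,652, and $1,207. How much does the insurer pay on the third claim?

$2,299.05

Claim 1 — $2,547: $600 to deductible, leaving $1,947; coinsurance $1,947 × 15% = $292.05. Patient owes $892.05 (running OOP $892.05). Plan pays $2,547 − $892.05 = $1,654.95.
Claim 2 — $1,700: 15% coinsurance on $1,700 = $255. Cost to patient: $255. OOP to date $1,147.05. Insurer: $1,700 − $255 = $1,445.
Claim 3 — $2,652: 15% coinsurance on $2,652 = $397.80. That would push OOP to $1,544.85, over the $1,500 cap, so patient pays $1,500 − $1,147.05 = $352.95. Plan pays $2,652 − $352.95 = $2,299.05.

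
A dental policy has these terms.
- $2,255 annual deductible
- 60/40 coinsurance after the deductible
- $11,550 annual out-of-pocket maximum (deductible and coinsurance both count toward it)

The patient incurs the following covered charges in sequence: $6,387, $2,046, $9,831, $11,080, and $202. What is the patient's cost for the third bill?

Bill 1, $6,387: $2,255 finishes the deductible; $4,132 goes to coinsurance; coinsurance $4,132 × 40% = $1,652.80. Cost to patient: $3,907.80. OOP to date $3,907.80.
Bill 2, $2,046: deductible met; 40% of $2,046 = $818.40. Patient pays $818.40; OOP now $4,726.20.
Bill 3, $9,831: deductible already satisfied, so patient's share is 40% × $9,831 = $3,932.40. Patient pays $3,932.40; OOP now $8,658.60.

$3,932.40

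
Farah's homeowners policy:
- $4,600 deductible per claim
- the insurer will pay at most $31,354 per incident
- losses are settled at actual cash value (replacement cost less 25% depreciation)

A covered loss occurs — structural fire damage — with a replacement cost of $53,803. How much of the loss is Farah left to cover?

Actual cash value after 25% depreciation: $53,803 × 75% = $40,352.25.
Less the $4,600 deductible: $40,352.25 − $4,600 = $35,752.25.
Since $35,752.25 > $31,354, the payout is capped at $31,354.
Out of pocket: $53,803 − $31,354 = $22,449.

$22,449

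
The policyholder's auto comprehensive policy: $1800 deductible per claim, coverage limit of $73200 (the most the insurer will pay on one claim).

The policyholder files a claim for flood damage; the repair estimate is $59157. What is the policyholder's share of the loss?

Less the $1800 deductible: $59157 − $1800 = $57357.
$57357 is within the $73200 limit, so the insurer pays $57357.
Out of pocket: $59157 − $57357 = $1800.

$1800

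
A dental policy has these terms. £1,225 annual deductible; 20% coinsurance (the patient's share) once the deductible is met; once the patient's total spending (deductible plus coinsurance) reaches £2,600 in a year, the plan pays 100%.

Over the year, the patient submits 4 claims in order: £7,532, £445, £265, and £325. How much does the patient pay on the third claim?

Bill 1, £7,532: deductible takes £1,225, £6,307 remains; 20% of £6,307 = £1,261.40. Patient pays £2,486.40; OOP now £2,486.40.
Bill 2, £445: deductible already satisfied, so patient's share is 20% × £445 = £89. Patient pays £89; OOP now £2,575.40.
Bill 3, £265: 20% coinsurance on £265 = £53. Adding that to £2,575.40 gives £2,628.40, past the £2,600 cap; patient pays only £2,600 − £2,575.40 = £24.60.

£24.60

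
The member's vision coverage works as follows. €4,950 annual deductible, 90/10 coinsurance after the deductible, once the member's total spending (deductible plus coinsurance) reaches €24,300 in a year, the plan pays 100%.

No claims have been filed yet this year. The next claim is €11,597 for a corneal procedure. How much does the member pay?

The full €4,950 deductible is still open; €4,950 of this bill applies to it.
After the €4,950 deductible portion, €11,597 − €4,950 = €6,647 is subject to coinsurance.
Coinsurance: €6,647 × 10% = €664.70.
That puts the member's cost at €4,950 + €664.70 = €5,614.70 before any cap.
Cumulative spending €0 + €5,614.70 = €5,614.70 stays under the €24,300 maximum.

€5,614.70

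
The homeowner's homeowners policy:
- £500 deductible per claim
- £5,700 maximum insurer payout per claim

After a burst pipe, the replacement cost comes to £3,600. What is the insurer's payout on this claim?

£3,100

Subtract the deductible: £3,600 − £500 = £3,100.
That's under the £5,700 cap, so the insurer reimburses the full £3,100.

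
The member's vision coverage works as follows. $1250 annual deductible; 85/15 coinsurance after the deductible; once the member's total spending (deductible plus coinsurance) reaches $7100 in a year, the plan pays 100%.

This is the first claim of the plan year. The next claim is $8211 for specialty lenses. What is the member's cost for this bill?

Nothing has been paid toward the $1250 deductible, so the first $1250 of this charge is applied there.
The remaining $6961 (= $8211 − $1250) moves to coinsurance.
15% of $6961 = $1044.15 falls to the member.
Member responsibility before any cap: $1250 + $1044.15 = $2294.15.
Total out-of-pocket so far would be $0 + $2294.15 = $2294.15, below the $7100 cap — no reduction.

$2294.15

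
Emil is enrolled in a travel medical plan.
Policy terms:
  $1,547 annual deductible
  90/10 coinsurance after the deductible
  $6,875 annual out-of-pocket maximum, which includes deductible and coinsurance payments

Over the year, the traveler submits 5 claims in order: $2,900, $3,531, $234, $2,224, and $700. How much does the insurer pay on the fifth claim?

$630

Claim 1 ($2,900): $1,547 finishes the deductible; $1,353 goes to coinsurance; coinsurance $1,353 × 10% = $135.30. Traveler pays $1,682.30; OOP now $1,682.30. Insurer: $2,900 − $1,682.30 = $1,217.70.
Claim 2 ($3,531): 10% coinsurance on $3,531 = $353.10. Traveler pays $353.10; OOP now $2,035.40. Plan pays $3,531 − $353.10 = $3,177.90.
Claim 3 ($234): 10% coinsurance on $234 = $23.40. Traveler owes $23.40 (running OOP $2,058.80). Insurer: $234 − $23.40 = $210.60.
Claim 4 ($2,224): deductible met; 10% of $2,224 = $222.40. Cost to traveler: $222.40. OOP to date $2,281.20. Insurer: $2,224 − $222.40 = $2,001.60.
Claim 5 ($700): deductible met; 10% of $700 = $70. Traveler pays $70; OOP now $2,351.20. Plan pays $700 − $70 = $630.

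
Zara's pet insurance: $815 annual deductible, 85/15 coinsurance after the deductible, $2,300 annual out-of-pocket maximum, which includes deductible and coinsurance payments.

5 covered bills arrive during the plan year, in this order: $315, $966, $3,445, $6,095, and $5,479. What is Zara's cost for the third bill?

$516.75

Claim 1 ($315): fully absorbed by the deductible. Owner owes $315 (running OOP $315).
Claim 2 ($966): deductible takes $500, $466 remains; coinsurance $466 × 15% = $69.90. Owner pays $569.90; OOP now $884.90.
Claim 3 ($3,445): deductible already satisfied, so owner's share is 15% × $3,445 = $516.75. Cost to owner: $516.75. OOP to date $1,401.65.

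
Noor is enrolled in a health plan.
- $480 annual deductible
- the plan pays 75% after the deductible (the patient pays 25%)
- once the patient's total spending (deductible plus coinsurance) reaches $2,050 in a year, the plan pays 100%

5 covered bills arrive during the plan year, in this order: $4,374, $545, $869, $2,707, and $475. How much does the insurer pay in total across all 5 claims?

Bill 1, $4,374: $480 to deductible, leaving $3,894; 25% of $3,894 = $973.50. Patient owes $1,453.50 (running OOP $1,453.50). Insurer: $4,374 − $1,453.50 = $2,920.50.
Bill 2, $545: deductible already satisfied, so patient's share is 25% × $545 = $136.25. Cost to patient: $136.25. OOP to date $1,589.75. Insurer: $545 − $136.25 = $408.75.
Bill 3, $869: deductible already satisfied, so patient's share is 25% × $869 = $217.25. Cost to patient: $217.25. OOP to date $1,807. Insurer: $869 − $217.25 = $651.75.
Bill 4, $2,707: deductible met; 25% of $2,707 = $676.75. That would push OOP to $2,483.75, over the $2,050 cap, so patient pays $2,050 − $1,807 = $243. Plan pays $2,707 − $243 = $2,464.
Bill 5, $475: deductible met; 25% of $475 = $118.75. That would push OOP to $2,168.75, over the $2,050 cap, so patient pays $2,050 − $2,050 = $0. Plan pays $475 − $0 = $475.
Insurer total: $2,920.50 + $408.75 + $651.75 + $2,464 + $475 = $6,920.

$6,920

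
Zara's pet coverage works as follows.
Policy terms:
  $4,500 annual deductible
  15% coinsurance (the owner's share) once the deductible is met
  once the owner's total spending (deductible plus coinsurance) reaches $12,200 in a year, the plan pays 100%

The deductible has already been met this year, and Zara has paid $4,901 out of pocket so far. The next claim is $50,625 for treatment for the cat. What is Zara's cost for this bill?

With the deductible met, the entire $50,625 is subject to coinsurance.
Owner's 15% share of $50,625 is $7,593.75.
Year-to-date out-of-pocket would reach $4,901 + $7,593.75 = $12,494.75, above the $12,200 maximum, so the owner pays only $12,200 − $4,901 = $7,299.

$7,299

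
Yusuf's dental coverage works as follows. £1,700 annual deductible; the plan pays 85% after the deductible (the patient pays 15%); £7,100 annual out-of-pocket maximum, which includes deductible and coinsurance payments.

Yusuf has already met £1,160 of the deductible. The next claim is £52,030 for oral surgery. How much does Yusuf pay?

£1,160 of the £1,700 deductible is already met, leaving £540.
The remaining £51,490 (= £52,030 − £540) moves to coinsurance.
Coinsurance: £51,490 × 15% = £7,723.50.
So the patient owes £540 + £7,723.50 = £8,263.50 before any cap.
Adding £8,263.50 to the £1,160 already spent would give £9,423.50, which exceeds the £7,100 cap; the patient pays just £7,100 − £1,160 = £5,940.

£5,940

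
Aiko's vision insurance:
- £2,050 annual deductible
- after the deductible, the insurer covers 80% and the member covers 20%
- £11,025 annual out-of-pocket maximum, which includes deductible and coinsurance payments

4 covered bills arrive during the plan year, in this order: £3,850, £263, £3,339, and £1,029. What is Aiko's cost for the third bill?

#1 (£3,850): £2,050 to deductible, leaving £1,800; coinsurance £1,800 × 20% = £360. Member owes £2,410 (running OOP £2,410).
#2 (£263): deductible already satisfied, so member's share is 20% × £263 = £52.60. Member owes £52.60 (running OOP £2,462.60).
#3 (£3,339): deductible met; 20% of £3,339 = £667.80. Cost to member: £667.80. OOP to date £3,130.40.

£667.80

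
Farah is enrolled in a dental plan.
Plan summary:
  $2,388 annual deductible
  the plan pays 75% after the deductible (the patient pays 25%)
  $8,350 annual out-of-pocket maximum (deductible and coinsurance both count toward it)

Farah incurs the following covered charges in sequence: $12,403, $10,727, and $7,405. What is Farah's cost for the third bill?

Claim 1 ($12,403): deductible takes $2,388, $10,015 remains; 25% of $10,015 = $2,503.75. Cost to patient: $4,891.75. OOP to date $4,891.75.
Claim 2 ($10,727): deductible met; 25% of $10,727 = $2,681.75. Cost to patient: $2,681.75. OOP to date $7,573.50.
Claim 3 ($7,405): deductible met; 25% of $7,405 = $1,851.25. OOP would hit $9,424.75 > $8,350, so the cap limits the patient to $8,350 − $7,573.50 = $776.50.

$776.50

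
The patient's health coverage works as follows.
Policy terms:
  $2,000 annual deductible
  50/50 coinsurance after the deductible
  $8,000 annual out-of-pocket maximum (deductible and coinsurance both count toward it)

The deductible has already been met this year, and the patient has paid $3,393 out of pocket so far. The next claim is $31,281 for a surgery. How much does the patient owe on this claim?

With the deductible met, the entire $31,281 is subject to coinsurance.
Coinsurance: $31,281 × 50% = $15,640.50.
Adding $15,640.50 to the $3,393 already spent would give $19,033.50, which exceeds the $8,000 cap; the patient pays just $8,000 − $3,393 = $4,607.

$4,607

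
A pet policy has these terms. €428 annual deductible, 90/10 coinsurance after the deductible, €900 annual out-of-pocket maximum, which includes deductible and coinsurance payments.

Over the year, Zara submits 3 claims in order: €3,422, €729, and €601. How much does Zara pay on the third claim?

Bill 1, €3,422: deductible takes €428, €2,994 remains; coinsurance €2,994 × 10% = €299.40. Cost to owner: €727.40. OOP to date €727.40.
Bill 2, €729: 10% coinsurance on €729 = €72.90. Cost to owner: €72.90. OOP to date €800.30.
Bill 3, €601: deductible met; 10% of €601 = €60.10. Owner pays €60.10; OOP now €860.40.

€60.10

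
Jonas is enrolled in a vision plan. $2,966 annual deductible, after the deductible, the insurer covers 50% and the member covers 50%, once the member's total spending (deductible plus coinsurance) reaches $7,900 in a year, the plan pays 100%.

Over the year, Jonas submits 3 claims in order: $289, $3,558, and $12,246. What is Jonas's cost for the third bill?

Claim 1 ($289): entire amount goes to the deductible. Cost to member: $289. OOP to date $289.
Claim 2 ($3,558): $2,677 to deductible, leaving $881; 50% of $881 = $440.50. Member pays $3,117.50; OOP now $3,406.50.
Claim 3 ($12,246): deductible already satisfied, so member's share is 50% × $12,246 = $6,123. That would push OOP to $9,529.50, over the $7,900 cap, so member pays $7,900 − $3,406.50 = $4,493.50.

$4,493.50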